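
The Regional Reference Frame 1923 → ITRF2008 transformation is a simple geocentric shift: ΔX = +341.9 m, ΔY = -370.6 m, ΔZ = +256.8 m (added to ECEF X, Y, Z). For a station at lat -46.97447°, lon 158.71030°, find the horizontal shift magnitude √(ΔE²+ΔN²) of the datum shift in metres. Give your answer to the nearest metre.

271 m

The local east axis at (φ, λ) is (−sin λ, cos λ, 0), so ΔE = −sin(158.71030°)·341.9 + cos(158.71030°)·(-370.6) = 221.17 m.
The local north axis is (−sin φ cos λ, −sin φ sin λ, cos φ), giving ΔN = -232.889 − 98.369 + 175.221 = -156.04 m.
Horizontal magnitude = √(ΔE² + ΔN²) = √(221.17² + (-156.04)²) = 270.67 m.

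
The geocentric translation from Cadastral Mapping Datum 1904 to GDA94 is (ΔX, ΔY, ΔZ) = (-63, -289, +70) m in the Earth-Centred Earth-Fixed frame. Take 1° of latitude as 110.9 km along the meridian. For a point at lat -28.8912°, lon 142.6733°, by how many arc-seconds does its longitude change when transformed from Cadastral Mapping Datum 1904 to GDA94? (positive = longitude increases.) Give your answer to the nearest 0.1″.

sin φ = -0.483148, cos φ = 0.875539, sin λ = 0.606359, cos λ = -0.795191.
East component: ΔE = −sin λ·ΔX + cos λ·ΔY = −(0.606359)(-63) + (-0.795191)(-289) = 268.01 m.
1° of latitude spans 110900 m; at latitude φ, 1° of longitude spans that × cos φ = 97097.2 m, so Δλ = 268.01 / 97097.2 × 3600 = 9.937″.

Δλ = 9.9″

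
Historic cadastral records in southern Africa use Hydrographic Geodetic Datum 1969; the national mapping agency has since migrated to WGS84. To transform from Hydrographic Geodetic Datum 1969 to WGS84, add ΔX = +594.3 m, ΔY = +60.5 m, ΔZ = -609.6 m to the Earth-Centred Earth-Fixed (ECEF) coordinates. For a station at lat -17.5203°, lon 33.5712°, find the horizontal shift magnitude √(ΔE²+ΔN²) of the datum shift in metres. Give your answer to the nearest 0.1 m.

The local east axis at (φ, λ) is (−sin λ, cos λ, 0), so ΔE = −sin(33.5712°)·594.3 + cos(33.5712°)·60.5 = -278.22 m.
The local north axis is (−sin φ cos λ, −sin φ sin λ, cos φ), giving ΔN = 149.068 + 10.071 − 581.321 = -422.18 m.
Horizontal magnitude = √(ΔE² + ΔN²) = √((-278.22)² + (-422.18)²) = 505.61 m.

505.6 m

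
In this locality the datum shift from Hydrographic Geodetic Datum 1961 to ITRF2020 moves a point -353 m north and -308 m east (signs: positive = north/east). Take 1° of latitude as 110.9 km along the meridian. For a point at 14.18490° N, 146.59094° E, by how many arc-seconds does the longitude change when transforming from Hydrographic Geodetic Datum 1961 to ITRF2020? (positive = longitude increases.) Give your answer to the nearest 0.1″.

At latitude 14.18490°, cos φ = 0.969510.
1° of longitude at this latitude = 110.9 × cos φ = 107.52 km, so Δλ = -308.0 / 107518.7 = -0.0028646° = -10.313″.

Δλ = -10.3″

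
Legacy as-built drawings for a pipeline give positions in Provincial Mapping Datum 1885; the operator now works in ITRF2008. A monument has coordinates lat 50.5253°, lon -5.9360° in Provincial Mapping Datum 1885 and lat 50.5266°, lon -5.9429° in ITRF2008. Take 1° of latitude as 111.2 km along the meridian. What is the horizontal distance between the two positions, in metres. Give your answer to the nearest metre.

Δφ = 50.5266° − 50.5253° = +0.0013°; Δλ = -5.9429° − -5.9360° = -0.0069°.
ΔN = Δφ × 111200 = 144.6 m; ΔE = Δλ × 111200 × cos(50.5253°) = -0.0069 × 111200 × 0.635737 = -487.8 m.
Distance = √(ΔE² + ΔN²) = √((-487.8)² + 144.6²) = 508.8 m.

509 m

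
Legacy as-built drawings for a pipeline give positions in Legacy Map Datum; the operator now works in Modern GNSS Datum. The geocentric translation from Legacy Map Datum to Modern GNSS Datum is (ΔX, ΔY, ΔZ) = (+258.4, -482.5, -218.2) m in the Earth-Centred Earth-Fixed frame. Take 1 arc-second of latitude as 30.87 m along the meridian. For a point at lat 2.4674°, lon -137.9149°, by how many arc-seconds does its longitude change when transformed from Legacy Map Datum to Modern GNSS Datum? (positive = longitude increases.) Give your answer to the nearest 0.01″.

sin φ = 0.043051, cos φ = 0.999073, sin λ = -0.670234, cos λ = -0.742150.
East component: ΔE = −sin λ·ΔX + cos λ·ΔY = −(-0.670234)(258.4) + (-0.742150)(-482.5) = 531.28 m.
1° of latitude spans 3600 × 30.87 = 111132 m; at latitude φ, 1° of longitude spans that × cos φ = 111029.0 m, so Δλ = 531.28 / 111029.0 × 3600 = 17.226″.

Δλ = 17.23″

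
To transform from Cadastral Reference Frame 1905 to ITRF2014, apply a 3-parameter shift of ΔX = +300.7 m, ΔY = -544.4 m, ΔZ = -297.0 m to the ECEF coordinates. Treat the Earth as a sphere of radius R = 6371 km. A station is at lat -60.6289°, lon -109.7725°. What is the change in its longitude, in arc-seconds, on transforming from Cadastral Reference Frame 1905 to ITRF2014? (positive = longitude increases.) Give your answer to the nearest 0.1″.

Δλ = 30.8″

sin φ = -0.871461, cos φ = 0.490464, sin λ = -0.941043, cos λ = -0.338286.
East component: ΔE = −sin λ·ΔX + cos λ·ΔY = −(-0.941043)(300.7) + (-0.338286)(-544.4) = 467.13 m.
1° of latitude spans πR/180 = 111195 m; at latitude φ, 1° of longitude spans that × cos φ = 54537.1 m, so Δλ = 467.13 / 54537.1 × 3600 = 30.836″.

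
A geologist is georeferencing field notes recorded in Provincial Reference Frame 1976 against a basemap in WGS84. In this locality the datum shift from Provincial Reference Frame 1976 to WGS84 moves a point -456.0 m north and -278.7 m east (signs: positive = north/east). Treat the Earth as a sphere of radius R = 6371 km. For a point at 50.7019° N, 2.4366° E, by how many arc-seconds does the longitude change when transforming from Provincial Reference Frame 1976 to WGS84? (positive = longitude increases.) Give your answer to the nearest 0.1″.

Δλ = -14.2″

At latitude 50.7019°, cos φ = 0.633355.
One radian of longitude at latitude φ spans R cos φ, so Δλ = ΔE / (R cos φ) = -278.7 / (6371000 × 0.633355) = -6.9069e-05 rad = -14.246″.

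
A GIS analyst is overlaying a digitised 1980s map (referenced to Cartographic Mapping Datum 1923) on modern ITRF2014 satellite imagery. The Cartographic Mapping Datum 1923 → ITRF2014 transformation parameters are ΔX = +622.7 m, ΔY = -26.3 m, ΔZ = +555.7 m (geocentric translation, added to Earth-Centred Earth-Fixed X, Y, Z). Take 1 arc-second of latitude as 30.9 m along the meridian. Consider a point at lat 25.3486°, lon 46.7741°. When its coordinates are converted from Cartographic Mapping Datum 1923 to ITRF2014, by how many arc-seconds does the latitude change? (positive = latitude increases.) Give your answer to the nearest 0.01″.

Δφ = 10.61″

sin φ = 0.428125, cos φ = 0.903720, sin λ = 0.728659, cos λ = 0.684877.
North component: ΔN = −sin φ cos λ·ΔX − sin φ sin λ·ΔY + cos φ·ΔZ = −(0.428125)(0.684877)(622.7) − (0.428125)(0.728659)(-26.3) + (0.903720)(555.7) = 327.82 m.
1° of latitude spans 3600 × 30.90 = 111240 m, so Δφ = 327.82 / 111240 × 3600 = 10.609″.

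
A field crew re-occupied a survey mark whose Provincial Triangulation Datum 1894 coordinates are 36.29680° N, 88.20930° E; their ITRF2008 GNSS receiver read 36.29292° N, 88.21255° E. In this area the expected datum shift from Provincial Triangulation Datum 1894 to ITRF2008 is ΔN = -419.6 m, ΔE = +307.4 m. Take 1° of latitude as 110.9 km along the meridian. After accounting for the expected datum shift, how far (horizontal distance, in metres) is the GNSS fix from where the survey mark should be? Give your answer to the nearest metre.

20 m

Observed coordinate differences: Δφ = -0.00388°, Δλ = +0.00325°.
Converting to metres (1° lat = 110900 m, cos φ = 0.805961): observed ΔN = -430.3 m, observed ΔE = 290.5 m.
Subtracting the expected shift leaves a residual of -430.3 − (-419.6) = -10.7 m north and 290.5 − (307.4) = -16.9 m east.
Residual distance = √((-10.7)² + (-16.9)²) = 20.0 m.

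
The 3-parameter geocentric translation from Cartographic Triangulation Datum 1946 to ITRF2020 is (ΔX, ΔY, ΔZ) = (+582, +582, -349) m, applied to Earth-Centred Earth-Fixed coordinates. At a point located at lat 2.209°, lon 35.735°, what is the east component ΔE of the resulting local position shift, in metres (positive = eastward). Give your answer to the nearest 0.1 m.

At φ = 2.209°, λ = 35.735°: sin φ = 0.038545, cos φ = 0.999257, sin λ = 0.584037, cos λ = 0.811727.
ΔE = −sin λ·ΔX + cos λ·ΔY = −(0.584037)·(582) + (0.811727)·(582) = 132.52 m.

ΔE = 132.5 m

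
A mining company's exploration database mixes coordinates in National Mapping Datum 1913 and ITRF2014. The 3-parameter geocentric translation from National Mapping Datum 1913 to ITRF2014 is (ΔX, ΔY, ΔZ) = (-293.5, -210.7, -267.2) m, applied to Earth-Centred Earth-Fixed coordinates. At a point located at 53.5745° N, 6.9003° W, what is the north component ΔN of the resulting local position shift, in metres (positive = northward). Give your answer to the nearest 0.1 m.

The local north axis is (−sin φ cos λ, −sin φ sin λ, cos φ), giving ΔN = 234.448 − 20.368 − 158.657 = 55.42 m.

ΔN = 55.4 m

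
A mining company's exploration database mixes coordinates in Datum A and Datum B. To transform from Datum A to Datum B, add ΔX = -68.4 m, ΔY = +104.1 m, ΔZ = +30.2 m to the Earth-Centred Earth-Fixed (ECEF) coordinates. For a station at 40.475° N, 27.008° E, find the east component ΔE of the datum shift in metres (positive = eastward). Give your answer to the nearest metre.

The local east axis at (φ, λ) is (−sin λ, cos λ, 0), so ΔE = −sin(27.008°)·(-68.4) + cos(27.008°)·104.1 = 123.81 m.

ΔE = 124 m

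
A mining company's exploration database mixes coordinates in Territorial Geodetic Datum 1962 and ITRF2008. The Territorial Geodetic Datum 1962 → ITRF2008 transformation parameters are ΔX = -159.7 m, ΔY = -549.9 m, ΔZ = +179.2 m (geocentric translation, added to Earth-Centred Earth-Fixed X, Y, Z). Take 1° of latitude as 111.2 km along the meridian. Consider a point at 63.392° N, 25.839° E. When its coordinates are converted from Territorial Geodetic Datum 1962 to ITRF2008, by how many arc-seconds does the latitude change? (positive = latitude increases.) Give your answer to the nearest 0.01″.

Δφ = 13.70″

sin φ = 0.894092, cos φ = 0.447884, sin λ = 0.435844, cos λ = 0.900022.
North component: ΔN = −sin φ cos λ·ΔX − sin φ sin λ·ΔY + cos φ·ΔZ = −(0.894092)(0.900022)(-159.7) − (0.894092)(0.435844)(-549.9) + (0.447884)(179.2) = 423.06 m.
1° of latitude spans 111200 m, so Δφ = 423.06 / 111200 × 3600 = 13.696″.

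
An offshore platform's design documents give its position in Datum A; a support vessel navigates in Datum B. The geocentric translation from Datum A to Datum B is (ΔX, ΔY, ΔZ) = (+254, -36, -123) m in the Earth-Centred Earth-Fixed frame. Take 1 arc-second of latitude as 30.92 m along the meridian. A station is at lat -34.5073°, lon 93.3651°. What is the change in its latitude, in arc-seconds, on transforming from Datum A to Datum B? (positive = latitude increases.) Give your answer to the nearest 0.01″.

sin φ = -0.566511, cos φ = 0.824054, sin λ = 0.998276, cos λ = -0.058698.
North component: ΔN = −sin φ cos λ·ΔX − sin φ sin λ·ΔY + cos φ·ΔZ = −(-0.566511)(-0.058698)(254) − (-0.566511)(0.998276)(-36) + (0.824054)(-123) = -130.16 m.
1° of latitude spans 3600 × 30.92 = 111312 m, so Δφ = -130.16 / 111312 × 3600 = -4.210″.

Δφ = -4.21″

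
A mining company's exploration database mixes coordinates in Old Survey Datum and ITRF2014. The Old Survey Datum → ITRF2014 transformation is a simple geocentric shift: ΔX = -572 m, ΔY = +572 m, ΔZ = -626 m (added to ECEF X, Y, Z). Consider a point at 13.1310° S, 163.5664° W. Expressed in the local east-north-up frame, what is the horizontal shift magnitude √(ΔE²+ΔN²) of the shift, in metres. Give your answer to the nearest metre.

The local east axis at (φ, λ) is (−sin λ, cos λ, 0), so ΔE = −sin(-163.5664°)·(-572) + cos(-163.5664°)·572 = -710.45 m.
The local north axis is (−sin φ cos λ, −sin φ sin λ, cos φ), giving ΔN = 124.637 − 36.762 − 609.632 = -521.76 m.
Horizontal magnitude = √(ΔE² + ΔN²) = √((-710.45)² + (-521.76)²) = 881.46 m.

881 m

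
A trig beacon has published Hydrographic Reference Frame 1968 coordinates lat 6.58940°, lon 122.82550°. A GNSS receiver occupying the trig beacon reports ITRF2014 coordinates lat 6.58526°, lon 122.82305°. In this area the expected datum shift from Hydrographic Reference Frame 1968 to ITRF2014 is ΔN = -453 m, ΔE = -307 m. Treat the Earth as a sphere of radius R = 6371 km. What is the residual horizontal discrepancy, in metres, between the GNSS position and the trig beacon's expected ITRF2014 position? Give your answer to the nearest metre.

Observed coordinate differences: Δφ = -0.00414°, Δλ = -0.00245°.
Converting to metres (1° lat = 111195 m, cos φ = 0.993394): observed ΔN = -460.3 m, observed ΔE = -270.6 m.
Subtracting the expected shift leaves a residual of -460.3 − (-453) = -7.3 m north and -270.6 − (-307) = 36.4 m east.
Residual distance = √((-7.3)² + 36.4²) = 37.1 m.

37 m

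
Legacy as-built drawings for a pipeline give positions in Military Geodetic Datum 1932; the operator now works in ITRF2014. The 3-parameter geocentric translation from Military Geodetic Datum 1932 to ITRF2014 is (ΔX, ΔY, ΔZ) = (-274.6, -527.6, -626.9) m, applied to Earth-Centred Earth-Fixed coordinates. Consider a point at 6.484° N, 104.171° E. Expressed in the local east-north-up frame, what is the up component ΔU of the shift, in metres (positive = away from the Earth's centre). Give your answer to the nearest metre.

ΔU = -512 m

The local up (radial) axis is (cos φ cos λ, cos φ sin λ, sin φ), giving ΔU = 66.797 − 508.273 − 70.793 = -512.27 m.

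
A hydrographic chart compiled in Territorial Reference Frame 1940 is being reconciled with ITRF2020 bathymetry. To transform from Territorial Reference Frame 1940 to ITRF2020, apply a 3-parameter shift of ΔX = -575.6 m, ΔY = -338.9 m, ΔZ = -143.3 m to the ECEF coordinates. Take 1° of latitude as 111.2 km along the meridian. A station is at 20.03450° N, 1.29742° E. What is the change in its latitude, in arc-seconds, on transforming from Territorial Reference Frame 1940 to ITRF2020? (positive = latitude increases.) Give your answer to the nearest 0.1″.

sin φ = 0.342586, cos φ = 0.939487, sin λ = 0.022642, cos λ = 0.999744.
North component: ΔN = −sin φ cos λ·ΔX − sin φ sin λ·ΔY + cos φ·ΔZ = −(0.342586)(0.999744)(-575.6) − (0.342586)(0.022642)(-338.9) + (0.939487)(-143.3) = 65.14 m.
1° of latitude spans 111200 m, so Δφ = 65.14 / 111200 × 3600 = 2.109″.

Δφ = 2.1″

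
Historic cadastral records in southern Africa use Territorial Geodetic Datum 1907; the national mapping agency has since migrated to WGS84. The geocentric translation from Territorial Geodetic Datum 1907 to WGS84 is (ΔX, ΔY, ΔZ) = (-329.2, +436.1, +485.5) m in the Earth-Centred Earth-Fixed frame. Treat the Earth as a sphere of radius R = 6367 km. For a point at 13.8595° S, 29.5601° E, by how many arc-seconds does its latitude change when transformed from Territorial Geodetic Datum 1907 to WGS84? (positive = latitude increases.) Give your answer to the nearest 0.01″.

sin φ = -0.239542, cos φ = 0.970886, sin λ = 0.493336, cos λ = 0.869839.
North component: ΔN = −sin φ cos λ·ΔX − sin φ sin λ·ΔY + cos φ·ΔZ = −(-0.239542)(0.869839)(-329.2) − (-0.239542)(0.493336)(436.1) + (0.970886)(485.5) = 454.31 m.
1° of latitude spans πR/180 = 111125 m, so Δφ = 454.31 / 111125 × 3600 = 14.718″.

Δφ = 14.72″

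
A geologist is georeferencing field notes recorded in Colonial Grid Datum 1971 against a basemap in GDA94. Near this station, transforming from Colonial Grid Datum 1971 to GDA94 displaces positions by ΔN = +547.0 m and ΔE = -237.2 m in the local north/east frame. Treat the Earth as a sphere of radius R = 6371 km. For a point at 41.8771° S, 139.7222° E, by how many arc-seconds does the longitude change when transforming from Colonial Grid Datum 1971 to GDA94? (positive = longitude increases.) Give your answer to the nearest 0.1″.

At latitude -41.8771°, cos φ = 0.744578.
One radian of longitude at latitude φ spans R cos φ, so Δλ = ΔE / (R cos φ) = -237.2 / (6371000 × 0.744578) = -5.0003e-05 rad = -10.314″.

Δλ = -10.3″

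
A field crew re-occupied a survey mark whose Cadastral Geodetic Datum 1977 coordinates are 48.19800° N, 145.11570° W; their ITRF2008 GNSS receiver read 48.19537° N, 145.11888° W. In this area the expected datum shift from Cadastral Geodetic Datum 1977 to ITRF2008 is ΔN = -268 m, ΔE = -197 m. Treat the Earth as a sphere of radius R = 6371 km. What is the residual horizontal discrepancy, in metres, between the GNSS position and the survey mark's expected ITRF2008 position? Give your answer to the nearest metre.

Observed coordinate differences: Δφ = -0.00263°, Δλ = -0.00318°.
Converting to metres (1° lat = 111195 m, cos φ = 0.666558): observed ΔN = -292.4 m, observed ΔE = -235.7 m.
Subtracting the expected shift leaves a residual of -292.4 − (-268) = -24.4 m north and -235.7 − (-197) = -38.7 m east.
Residual distance = √((-24.4)² + (-38.7)²) = 45.8 m.

46 m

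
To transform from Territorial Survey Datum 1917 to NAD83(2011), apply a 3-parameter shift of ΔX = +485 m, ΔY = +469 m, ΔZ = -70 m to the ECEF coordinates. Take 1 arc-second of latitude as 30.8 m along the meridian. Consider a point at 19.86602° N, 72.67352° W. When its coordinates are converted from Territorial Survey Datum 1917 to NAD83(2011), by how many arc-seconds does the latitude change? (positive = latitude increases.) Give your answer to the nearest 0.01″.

Δφ = 1.21″

sin φ = 0.339822, cos φ = 0.940490, sin λ = -0.954623, cos λ = 0.297816.
North component: ΔN = −sin φ cos λ·ΔX − sin φ sin λ·ΔY + cos φ·ΔZ = −(0.339822)(0.297816)(485) − (0.339822)(-0.954623)(469) + (0.940490)(-70) = 37.23 m.
1° of latitude spans 3600 × 30.80 = 110880 m, so Δφ = 37.23 / 110880 × 3600 = 1.209″.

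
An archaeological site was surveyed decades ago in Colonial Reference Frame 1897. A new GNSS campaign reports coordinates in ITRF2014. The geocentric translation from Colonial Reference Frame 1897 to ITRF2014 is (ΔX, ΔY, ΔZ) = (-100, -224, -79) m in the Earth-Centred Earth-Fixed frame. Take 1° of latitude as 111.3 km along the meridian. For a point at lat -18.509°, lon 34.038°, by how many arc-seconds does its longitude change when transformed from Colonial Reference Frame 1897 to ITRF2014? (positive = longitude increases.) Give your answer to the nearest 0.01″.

Δλ = -4.42″

sin φ = -0.317454, cos φ = 0.948274, sin λ = 0.559743, cos λ = 0.828667.
East component: ΔE = −sin λ·ΔX + cos λ·ΔY = −(0.559743)(-100) + (0.828667)(-224) = -129.65 m.
1° of latitude spans 111300 m; at latitude φ, 1° of longitude spans that × cos φ = 105542.9 m, so Δλ = -129.65 / 105542.9 × 3600 = -4.422″.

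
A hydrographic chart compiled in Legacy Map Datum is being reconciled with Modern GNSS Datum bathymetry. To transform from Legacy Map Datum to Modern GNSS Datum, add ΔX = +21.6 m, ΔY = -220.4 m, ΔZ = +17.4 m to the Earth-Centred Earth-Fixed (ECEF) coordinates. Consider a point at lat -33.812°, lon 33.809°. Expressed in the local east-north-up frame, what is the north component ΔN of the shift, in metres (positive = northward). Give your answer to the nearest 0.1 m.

ΔN = -43.8 m

The local north axis is (−sin φ cos λ, −sin φ sin λ, cos φ), giving ΔN = 9.987 − 68.243 + 14.457 = -43.80 m.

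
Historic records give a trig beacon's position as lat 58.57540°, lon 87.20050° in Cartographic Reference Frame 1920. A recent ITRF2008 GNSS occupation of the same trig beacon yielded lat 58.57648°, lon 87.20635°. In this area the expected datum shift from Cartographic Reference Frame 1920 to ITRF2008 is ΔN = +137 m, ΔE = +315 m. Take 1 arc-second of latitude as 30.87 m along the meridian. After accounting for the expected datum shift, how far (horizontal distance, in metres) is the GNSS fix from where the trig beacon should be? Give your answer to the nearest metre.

29 m

Observed coordinate differences: Δφ = +0.00108°, Δλ = +0.00585°.
Converting to metres (1° lat = 111132 m, cos φ = 0.521376): observed ΔN = 120.0 m, observed ΔE = 339.0 m.
Subtracting the expected shift leaves a residual of 120.0 − (137) = -17.0 m north and 339.0 − (315) = 24.0 m east.
Residual distance = √((-17.0)² + 24.0²) = 29.4 m.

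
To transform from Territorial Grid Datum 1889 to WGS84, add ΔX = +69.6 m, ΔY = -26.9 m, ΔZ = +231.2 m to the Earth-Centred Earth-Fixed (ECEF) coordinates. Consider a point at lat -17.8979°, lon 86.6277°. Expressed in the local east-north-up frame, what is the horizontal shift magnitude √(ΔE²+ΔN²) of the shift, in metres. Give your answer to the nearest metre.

225 m

At φ = -17.8979°, λ = 86.6277°: sin φ = -0.307322, cos φ = 0.951606, sin λ = 0.998268, cos λ = 0.058824.
ΔE = −sin λ·ΔX + cos λ·ΔY = −(0.998268)·(69.6) + (0.058824)·(-26.9) = -71.06 m.
ΔN = −sin φ cos λ·ΔX − sin φ sin λ·ΔY + cos φ·ΔZ = −(-0.307322)(0.058824)(69.6) − (-0.307322)(0.998268)(-26.9) + (0.951606)(231.2) = 213.02 m.
Horizontal magnitude = √(ΔE² + ΔN²) = √((-71.06)² + 213.02²) = 224.56 m.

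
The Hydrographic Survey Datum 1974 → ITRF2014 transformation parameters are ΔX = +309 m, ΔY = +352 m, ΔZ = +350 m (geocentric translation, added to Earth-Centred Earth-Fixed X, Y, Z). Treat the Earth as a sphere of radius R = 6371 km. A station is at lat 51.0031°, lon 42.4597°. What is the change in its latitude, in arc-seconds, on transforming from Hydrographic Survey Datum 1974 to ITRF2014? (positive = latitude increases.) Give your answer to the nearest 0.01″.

Δφ = -4.58″

sin φ = 0.777180, cos φ = 0.629278, sin λ = 0.675071, cos λ = 0.737752.
North component: ΔN = −sin φ cos λ·ΔX − sin φ sin λ·ΔY + cos φ·ΔZ = −(0.777180)(0.737752)(309) − (0.777180)(0.675071)(352) + (0.629278)(350) = -141.60 m.
1° of latitude spans πR/180 = 111195 m, so Δφ = -141.60 / 111195 × 3600 = -4.584″.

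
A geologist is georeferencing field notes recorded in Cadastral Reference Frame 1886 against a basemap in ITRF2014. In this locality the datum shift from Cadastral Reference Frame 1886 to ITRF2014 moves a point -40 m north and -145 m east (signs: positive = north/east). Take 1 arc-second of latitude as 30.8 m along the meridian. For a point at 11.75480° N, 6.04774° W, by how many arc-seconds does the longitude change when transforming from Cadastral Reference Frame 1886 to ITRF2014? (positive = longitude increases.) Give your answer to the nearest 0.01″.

At latitude 11.75480°, cos φ = 0.979028.
1″ of longitude at this latitude = 30.80 × cos φ = 30.1541 m, so Δλ = -145.0 / 30.1541 = -4.809″.

Δλ = -4.81″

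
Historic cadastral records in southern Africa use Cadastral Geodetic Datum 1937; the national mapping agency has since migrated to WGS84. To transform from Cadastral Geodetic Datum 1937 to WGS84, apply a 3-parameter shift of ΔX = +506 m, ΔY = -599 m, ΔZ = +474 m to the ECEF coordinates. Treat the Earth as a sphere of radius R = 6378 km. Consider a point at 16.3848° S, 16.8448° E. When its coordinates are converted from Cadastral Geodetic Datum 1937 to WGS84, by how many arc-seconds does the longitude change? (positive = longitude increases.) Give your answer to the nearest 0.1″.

sin φ = -0.282087, cos φ = 0.959389, sin λ = 0.289780, cos λ = 0.957093.
East component: ΔE = −sin λ·ΔX + cos λ·ΔY = −(0.289780)(506) + (0.957093)(-599) = -719.93 m.
1° of latitude spans πR/180 = 111317 m; at latitude φ, 1° of longitude spans that × cos φ = 106796.4 m, so Δλ = -719.93 / 106796.4 × 3600 = -24.268″.

Δλ = -24.3″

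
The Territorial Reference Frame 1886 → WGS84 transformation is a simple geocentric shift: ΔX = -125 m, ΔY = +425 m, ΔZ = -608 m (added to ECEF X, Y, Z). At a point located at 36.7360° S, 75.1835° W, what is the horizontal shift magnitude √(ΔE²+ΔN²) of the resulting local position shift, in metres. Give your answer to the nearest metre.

752 m

The local east axis at (φ, λ) is (−sin λ, cos λ, 0), so ΔE = −sin(-75.1835°)·(-125) + cos(-75.1835°)·425 = -12.16 m.
The local north axis is (−sin φ cos λ, −sin φ sin λ, cos φ), giving ΔN = -19.119 − 245.752 − 487.251 = -752.12 m.
Horizontal magnitude = √(ΔE² + ΔN²) = √((-12.16)² + (-752.12)²) = 752.22 m.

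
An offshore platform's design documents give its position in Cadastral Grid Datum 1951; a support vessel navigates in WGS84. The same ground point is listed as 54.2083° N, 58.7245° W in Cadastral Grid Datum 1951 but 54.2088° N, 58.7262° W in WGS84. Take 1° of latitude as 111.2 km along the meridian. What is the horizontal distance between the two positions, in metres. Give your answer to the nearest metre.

124 m

Δφ = 54.2088° − 54.2083° = +0.0005°; Δλ = -58.7262° − -58.7245° = -0.0017°.
ΔN = Δφ × 111200 = 55.6 m; ΔE = Δλ × 111200 × cos(54.2083°) = -0.0017 × 111200 × 0.584840 = -110.6 m.
Distance = √(ΔE² + ΔN²) = √((-110.6)² + 55.6²) = 123.8 m.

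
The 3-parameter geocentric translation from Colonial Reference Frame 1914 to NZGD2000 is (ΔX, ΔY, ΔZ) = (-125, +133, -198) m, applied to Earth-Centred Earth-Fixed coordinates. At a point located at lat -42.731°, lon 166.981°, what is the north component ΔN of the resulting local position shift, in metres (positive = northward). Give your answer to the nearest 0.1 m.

At φ = -42.731°, λ = 166.981°: sin φ = -0.678557, cos φ = 0.734548, sin λ = 0.225274, cos λ = -0.974295.
ΔN = −sin φ cos λ·ΔX − sin φ sin λ·ΔY + cos φ·ΔZ = −(-0.678557)(-0.974295)(-125) − (-0.678557)(0.225274)(133) + (0.734548)(-198) = -42.47 m.

ΔN = -42.5 m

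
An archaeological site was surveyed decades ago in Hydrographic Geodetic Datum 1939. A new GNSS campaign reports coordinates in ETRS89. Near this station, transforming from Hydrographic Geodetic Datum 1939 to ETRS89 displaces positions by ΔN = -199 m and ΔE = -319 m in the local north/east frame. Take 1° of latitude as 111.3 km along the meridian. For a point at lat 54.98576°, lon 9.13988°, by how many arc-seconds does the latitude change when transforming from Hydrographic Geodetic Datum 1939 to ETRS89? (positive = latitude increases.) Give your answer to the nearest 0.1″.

Δφ = -6.4″

1° of latitude = 111.3 km, so Δφ = -199.0 / 111300 = -0.0017880° = -6.437″.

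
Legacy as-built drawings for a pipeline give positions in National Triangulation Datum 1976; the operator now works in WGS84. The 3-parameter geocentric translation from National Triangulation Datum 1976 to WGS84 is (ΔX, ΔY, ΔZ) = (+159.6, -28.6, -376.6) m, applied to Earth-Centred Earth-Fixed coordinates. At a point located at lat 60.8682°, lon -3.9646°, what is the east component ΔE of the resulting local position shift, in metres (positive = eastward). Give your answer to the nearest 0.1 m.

The local east axis at (φ, λ) is (−sin λ, cos λ, 0), so ΔE = −sin(-3.9646°)·159.6 + cos(-3.9646°)·(-28.6) = -17.50 m.

ΔE = -17.5 m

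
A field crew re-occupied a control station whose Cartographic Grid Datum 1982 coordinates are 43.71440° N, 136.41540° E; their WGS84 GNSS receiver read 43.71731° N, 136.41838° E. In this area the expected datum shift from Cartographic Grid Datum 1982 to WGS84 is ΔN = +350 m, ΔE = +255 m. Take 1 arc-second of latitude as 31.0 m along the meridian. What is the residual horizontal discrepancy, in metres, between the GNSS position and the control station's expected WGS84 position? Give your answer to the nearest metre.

Observed coordinate differences: Δφ = +0.00291°, Δλ = +0.00298°.
Converting to metres (1° lat = 111600 m, cos φ = 0.722793): observed ΔN = 324.8 m, observed ΔE = 240.4 m.
Subtracting the expected shift leaves a residual of 324.8 − (350) = -25.2 m north and 240.4 − (255) = -14.6 m east.
Residual distance = √((-25.2)² + (-14.6)²) = 29.2 m.

29 m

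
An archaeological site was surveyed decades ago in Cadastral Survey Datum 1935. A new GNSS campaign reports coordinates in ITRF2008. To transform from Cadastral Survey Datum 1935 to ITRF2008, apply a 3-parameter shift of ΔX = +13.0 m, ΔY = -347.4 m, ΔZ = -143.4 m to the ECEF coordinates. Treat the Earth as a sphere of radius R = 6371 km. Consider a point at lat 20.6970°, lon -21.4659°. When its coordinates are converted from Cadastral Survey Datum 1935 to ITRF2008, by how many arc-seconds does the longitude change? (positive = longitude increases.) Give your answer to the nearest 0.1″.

Δλ = -11.0″

sin φ = 0.353426, cos φ = 0.935463, sin λ = -0.365947, cos λ = 0.930636.
East component: ΔE = −sin λ·ΔX + cos λ·ΔY = −(-0.365947)(13.0) + (0.930636)(-347.4) = -318.55 m.
1° of latitude spans πR/180 = 111195 m; at latitude φ, 1° of longitude spans that × cos φ = 104018.7 m, so Δλ = -318.55 / 104018.7 × 3600 = -11.025″.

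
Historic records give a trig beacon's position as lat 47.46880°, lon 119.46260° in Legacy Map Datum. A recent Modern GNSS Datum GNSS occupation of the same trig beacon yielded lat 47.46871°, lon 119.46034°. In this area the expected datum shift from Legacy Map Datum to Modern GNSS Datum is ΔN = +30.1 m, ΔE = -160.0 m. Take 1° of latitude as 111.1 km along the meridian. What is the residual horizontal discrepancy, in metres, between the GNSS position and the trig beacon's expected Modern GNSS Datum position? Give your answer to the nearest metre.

Observed coordinate differences: Δφ = -0.00009°, Δλ = -0.00226°.
Converting to metres (1° lat = 111100 m, cos φ = 0.675992): observed ΔN = -10.0 m, observed ΔE = -169.7 m.
Subtracting the expected shift leaves a residual of -10.0 − (30.1) = -40.1 m north and -169.7 − (-160.0) = -9.7 m east.
Residual distance = √((-40.1)² + (-9.7)²) = 41.3 m.

41 m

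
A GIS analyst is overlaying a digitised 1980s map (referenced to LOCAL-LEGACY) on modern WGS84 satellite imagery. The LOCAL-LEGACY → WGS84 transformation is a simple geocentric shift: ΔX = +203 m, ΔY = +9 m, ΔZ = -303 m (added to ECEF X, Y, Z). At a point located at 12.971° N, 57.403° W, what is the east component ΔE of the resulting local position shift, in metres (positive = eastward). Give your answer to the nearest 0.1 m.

ΔE = 175.9 m

The local east axis at (φ, λ) is (−sin λ, cos λ, 0), so ΔE = −sin(-57.403°)·203 + cos(-57.403°)·9 = 175.87 m.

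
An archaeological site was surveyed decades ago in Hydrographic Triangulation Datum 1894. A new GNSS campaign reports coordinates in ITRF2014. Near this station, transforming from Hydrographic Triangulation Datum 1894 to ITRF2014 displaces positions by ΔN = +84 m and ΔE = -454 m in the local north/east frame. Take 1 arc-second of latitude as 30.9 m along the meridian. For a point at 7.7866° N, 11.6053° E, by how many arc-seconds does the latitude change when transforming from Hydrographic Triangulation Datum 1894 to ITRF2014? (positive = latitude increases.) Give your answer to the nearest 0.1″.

1″ of latitude = 30.90 m, so Δφ = 84.0 / 30.90 = 2.718″.

Δφ = 2.7″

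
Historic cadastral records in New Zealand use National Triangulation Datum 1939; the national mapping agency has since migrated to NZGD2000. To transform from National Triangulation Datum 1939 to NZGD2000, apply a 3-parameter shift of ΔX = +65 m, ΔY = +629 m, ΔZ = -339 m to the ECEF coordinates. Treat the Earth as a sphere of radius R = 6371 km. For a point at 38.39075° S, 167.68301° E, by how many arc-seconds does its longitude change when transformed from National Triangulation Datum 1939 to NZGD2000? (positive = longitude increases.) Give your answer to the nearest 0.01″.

Δλ = -25.96″

sin φ = -0.621021, cos φ = 0.783794, sin λ = 0.213320, cos λ = -0.976982.
East component: ΔE = −sin λ·ΔX + cos λ·ΔY = −(0.213320)(65) + (-0.976982)(629) = -628.39 m.
1° of latitude spans πR/180 = 111195 m; at latitude φ, 1° of longitude spans that × cos φ = 87153.9 m, so Δλ = -628.39 / 87153.9 × 3600 = -25.956″.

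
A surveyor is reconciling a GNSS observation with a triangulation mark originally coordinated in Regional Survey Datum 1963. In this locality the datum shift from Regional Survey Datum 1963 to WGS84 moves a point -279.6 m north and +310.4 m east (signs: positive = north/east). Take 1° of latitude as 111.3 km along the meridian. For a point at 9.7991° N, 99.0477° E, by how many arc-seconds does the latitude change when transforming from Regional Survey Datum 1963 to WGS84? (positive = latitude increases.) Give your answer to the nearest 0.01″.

Δφ = -9.04″

1° of latitude = 111.3 km, so Δφ = -279.6 / 111300 = -0.0025121° = -9.044″.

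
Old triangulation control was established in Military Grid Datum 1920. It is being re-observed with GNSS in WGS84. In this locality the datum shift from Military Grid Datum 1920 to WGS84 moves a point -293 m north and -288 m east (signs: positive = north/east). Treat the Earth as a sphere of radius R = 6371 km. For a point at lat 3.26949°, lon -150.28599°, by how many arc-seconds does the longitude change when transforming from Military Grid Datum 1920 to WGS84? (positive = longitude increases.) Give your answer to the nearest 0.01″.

At latitude 3.26949°, cos φ = 0.998372.
One radian of longitude at latitude φ spans R cos φ, so Δλ = ΔE / (R cos φ) = -288.0 / (6371000 × 0.998372) = -4.5279e-05 rad = -9.339″.

Δλ = -9.34″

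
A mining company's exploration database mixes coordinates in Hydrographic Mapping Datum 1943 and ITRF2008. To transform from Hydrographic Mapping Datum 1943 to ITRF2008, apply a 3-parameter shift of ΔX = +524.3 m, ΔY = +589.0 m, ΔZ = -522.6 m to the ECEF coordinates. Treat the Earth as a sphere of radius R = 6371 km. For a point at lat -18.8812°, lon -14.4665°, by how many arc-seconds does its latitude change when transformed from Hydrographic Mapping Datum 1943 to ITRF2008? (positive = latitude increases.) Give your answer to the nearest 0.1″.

Δφ = -12.2″

sin φ = -0.323607, cos φ = 0.946192, sin λ = -0.249814, cos λ = 0.968294.
North component: ΔN = −sin φ cos λ·ΔX − sin φ sin λ·ΔY + cos φ·ΔZ = −(-0.323607)(0.968294)(524.3) − (-0.323607)(-0.249814)(589.0) + (0.946192)(-522.6) = -377.81 m.
1° of latitude spans πR/180 = 111195 m, so Δφ = -377.81 / 111195 × 3600 = -12.232″.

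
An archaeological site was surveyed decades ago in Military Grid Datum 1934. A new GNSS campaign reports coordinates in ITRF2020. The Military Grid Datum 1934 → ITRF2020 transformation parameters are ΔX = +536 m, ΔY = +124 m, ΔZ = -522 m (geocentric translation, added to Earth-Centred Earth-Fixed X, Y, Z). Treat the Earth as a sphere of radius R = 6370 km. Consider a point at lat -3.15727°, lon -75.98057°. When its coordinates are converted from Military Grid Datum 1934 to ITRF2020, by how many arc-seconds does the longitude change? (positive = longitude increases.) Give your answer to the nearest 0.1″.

sin φ = -0.055077, cos φ = 0.998482, sin λ = -0.970214, cos λ = 0.242251.
East component: ΔE = −sin λ·ΔX + cos λ·ΔY = −(-0.970214)(536) + (0.242251)(124) = 550.07 m.
1° of latitude spans πR/180 = 111177 m; at latitude φ, 1° of longitude spans that × cos φ = 111008.7 m, so Δλ = 550.07 / 111008.7 × 3600 = 17.839″.

Δλ = 17.8″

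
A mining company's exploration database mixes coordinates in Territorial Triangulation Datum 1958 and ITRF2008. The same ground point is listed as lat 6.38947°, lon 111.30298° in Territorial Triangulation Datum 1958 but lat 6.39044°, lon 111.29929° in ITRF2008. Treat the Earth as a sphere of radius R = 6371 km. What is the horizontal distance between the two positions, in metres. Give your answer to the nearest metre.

422 m

Δφ = 6.39044° − 6.38947° = +0.00097°; Δλ = 111.29929° − 111.30298° = -0.00369°.
1° along a meridian = πR/180 = 111195 m.
ΔN = Δφ × 111195 = 107.9 m; ΔE = Δλ × 111195 × cos(6.38947°) = -0.00369 × 111195 × 0.993788 = -407.8 m.
Distance = √(ΔE² + ΔN²) = √((-407.8)² + 107.9²) = 421.8 m.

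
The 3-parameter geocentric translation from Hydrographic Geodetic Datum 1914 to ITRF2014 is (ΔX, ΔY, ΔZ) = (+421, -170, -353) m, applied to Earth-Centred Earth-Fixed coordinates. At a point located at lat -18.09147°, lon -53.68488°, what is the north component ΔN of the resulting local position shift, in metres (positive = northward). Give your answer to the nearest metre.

The local north axis is (−sin φ cos λ, −sin φ sin λ, cos φ), giving ΔN = 77.425 + 42.537 − 335.548 = -215.59 m.

ΔN = -216 m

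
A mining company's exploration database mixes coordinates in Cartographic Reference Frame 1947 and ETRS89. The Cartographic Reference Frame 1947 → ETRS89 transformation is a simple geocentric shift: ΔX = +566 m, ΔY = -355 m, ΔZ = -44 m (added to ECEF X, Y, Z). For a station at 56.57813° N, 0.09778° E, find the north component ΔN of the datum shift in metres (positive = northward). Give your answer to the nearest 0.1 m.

ΔN = -496.1 m

At φ = 56.57813°, λ = 0.09778°: sin φ = 0.834638, cos φ = 0.550799, sin λ = 0.001707, cos λ = 0.999999.
ΔN = −sin φ cos λ·ΔX − sin φ sin λ·ΔY + cos φ·ΔZ = −(0.834638)(0.999999)(566) − (0.834638)(0.001707)(-355) + (0.550799)(-44) = -496.13 m.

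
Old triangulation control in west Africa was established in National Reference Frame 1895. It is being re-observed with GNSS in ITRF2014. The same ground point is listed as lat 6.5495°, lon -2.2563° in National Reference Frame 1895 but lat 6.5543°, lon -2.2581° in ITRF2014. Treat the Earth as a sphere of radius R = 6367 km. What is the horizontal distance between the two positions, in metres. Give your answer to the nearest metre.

569 m

Δφ = 6.5543° − 6.5495° = +0.0048°; Δλ = -2.2581° − -2.2563° = -0.0018°.
1° along a meridian = πR/180 = 111125 m.
ΔN = Δφ × 111125 = 533.4 m; ΔE = Δλ × 111125 × cos(6.5495°) = -0.0018 × 111125 × 0.993474 = -198.7 m.
Distance = √(ΔE² + ΔN²) = √((-198.7)² + 533.4²) = 569.2 m.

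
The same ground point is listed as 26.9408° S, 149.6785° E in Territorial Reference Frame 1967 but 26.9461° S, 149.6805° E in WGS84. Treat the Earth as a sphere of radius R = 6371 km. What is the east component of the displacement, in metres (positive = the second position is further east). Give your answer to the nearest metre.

ΔE = 198 m

Δφ = -26.9461° − -26.9408° = -0.0053°; Δλ = 149.6805° − 149.6785° = +0.0020°.
1° along a meridian = πR/180 = 111195 m.
ΔN = Δφ × 111195 = -589.3 m; ΔE = Δλ × 111195 × cos(-26.9408°) = +0.0020 × 111195 × 0.891475 = 198.3 m.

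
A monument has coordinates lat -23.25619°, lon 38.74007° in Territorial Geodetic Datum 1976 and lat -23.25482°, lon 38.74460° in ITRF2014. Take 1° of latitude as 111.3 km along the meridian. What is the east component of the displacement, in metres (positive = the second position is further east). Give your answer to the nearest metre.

ΔE = 463 m

Δφ = -23.25482° − -23.25619° = +0.00137°; Δλ = 38.74460° − 38.74007° = +0.00453°.
ΔN = Δφ × 111300 = 152.5 m; ΔE = Δλ × 111300 × cos(-23.25619°) = +0.00453 × 111300 × 0.918749 = 463.2 m.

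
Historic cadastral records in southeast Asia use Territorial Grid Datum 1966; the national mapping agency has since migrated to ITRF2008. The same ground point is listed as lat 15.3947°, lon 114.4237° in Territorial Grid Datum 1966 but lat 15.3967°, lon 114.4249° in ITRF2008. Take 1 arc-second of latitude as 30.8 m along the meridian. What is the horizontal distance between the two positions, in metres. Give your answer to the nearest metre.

256 m

Δφ = 15.3967° − 15.3947° = +0.0020°; Δλ = 114.4249° − 114.4237° = +0.0012°.
1° of latitude = 3600 × 30.80 = 110880 m.
ΔN = Δφ × 110880 = 221.8 m; ΔE = Δλ × 110880 × cos(15.3947°) = +0.0012 × 110880 × 0.964120 = 128.3 m.
Distance = √(ΔE² + ΔN²) = √(128.3² + 221.8²) = 256.2 m.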